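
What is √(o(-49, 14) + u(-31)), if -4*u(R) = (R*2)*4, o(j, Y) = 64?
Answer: 3*√14 ≈ 11.225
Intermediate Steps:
u(R) = -2*R (u(R) = -R*2*4/4 = -2*R*4/4 = -2*R)
√(o(-49, 14) + u(-31)) = √(64 - 2*(-31)) = √(64 + 62) = √126 = 3*√14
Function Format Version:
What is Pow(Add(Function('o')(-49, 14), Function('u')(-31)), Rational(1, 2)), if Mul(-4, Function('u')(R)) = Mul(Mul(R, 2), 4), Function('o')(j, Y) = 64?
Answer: Mul(3, Pow(14, Rational(1, 2))) ≈ 11.225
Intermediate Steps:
Function('u')(R) = Mul(-2, R) (Function('u')(R) = Mul(Rational(-1, 4), Mul(Mul(R, 2), 4)) = Mul(Rational(-1, 4), Mul(Mul(2, R), 4)) = Mul(Rational(-1, 4), Mul(8, R)) = Mul(-2, R))
Pow(Add(Function('o')(-49, 14), Function('u')(-31)), Rational(1, 2)) = Pow(Add(64, Mul(-2, -31)), Rational(1, 2)) = Pow(Add(64, 62), Rational(1, 2)) = Pow(126, Rational(1, 2)) = Mul(3, Pow(14, Rational(1, 2)))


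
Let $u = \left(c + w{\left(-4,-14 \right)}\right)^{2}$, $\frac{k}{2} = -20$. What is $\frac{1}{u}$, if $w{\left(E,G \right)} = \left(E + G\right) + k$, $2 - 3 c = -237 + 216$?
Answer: $\frac{9}{22801} \approx 0.00039472$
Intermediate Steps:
$k = -40$ ($k = 2 \left(-20\right) = -40$)
$c = \frac{23}{3}$ ($c = \frac{2}{3} - \frac{-237 + 216}{3} = \frac{2}{3} - -7 = \frac{2}{3} + 7 = \frac{23}{3} \approx 7.6667$)
$w{\left(E,G \right)} = -40 + E + G$ ($w{\left(E,G \right)} = \left(E + G\right) - 40 = -40 + E + G$)
$u = \frac{22801}{9}$ ($u = \left(\frac{23}{3} - 58\right)^{2} = \left(- \frac{151}{3}\right)^{2} = \frac{22801}{9} \approx 2533.4$)
$\frac{1}{u} = \frac{1}{\frac{22801}{9}} = \frac{9}{22801}$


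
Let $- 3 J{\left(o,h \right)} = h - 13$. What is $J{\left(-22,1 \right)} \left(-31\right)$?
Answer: $-124$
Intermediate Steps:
$J{\left(o,h \right)} = \frac{13}{3} - \frac{h}{3}$ ($J{\left(o,h \right)} = - \frac{h - 13}{3} = - \frac{-13 + h}{3} = \frac{13}{3} - \frac{h}{3}$)
$J{\left(-22,1 \right)} \left(-31\right) = \left(\frac{13}{3} - \frac{1}{3}\right) \left(-31\right) = 4 \left(-31\right) = -124$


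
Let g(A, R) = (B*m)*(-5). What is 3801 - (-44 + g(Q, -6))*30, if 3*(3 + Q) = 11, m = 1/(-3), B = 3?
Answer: 4971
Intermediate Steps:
m = -⅓ ≈ -0.33333
Q = ⅔ (Q = -3 + (⅓)*11 = -3 + 11/3 = ⅔ ≈ 0.66667)
g(A, R) = 5 (g(A, R) = (3*(-⅓))*(-5) = -1*(-5) = 5)
3801 - (-44 + g(Q, -6))*30 = 3801 - (-44 + 5)*30 = 3801 - (-39)*30 = 3801 - 1*(-1170) = 3801 + 1170 = 4971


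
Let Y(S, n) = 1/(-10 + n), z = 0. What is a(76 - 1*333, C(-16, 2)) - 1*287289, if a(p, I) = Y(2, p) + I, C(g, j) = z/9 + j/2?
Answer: -76705897/267 ≈ -2.8729e+5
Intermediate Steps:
C(g, j) = j/2 (C(g, j) = 0/9 + j/2 = 0*(⅑) + j*(½) = 0 + j/2 = j/2)
a(p, I) = I + 1/(-10 + p) (a(p, I) = 1/(-10 + p) + I = I + 1/(-10 + p))
a(76 - 1*333, C(-16, 2)) - 1*287289 = (1 + ((½)*2)*(-10 + (76 - 1*333)))/(-10 + (76 - 1*333)) - 1*287289 = (1 + 1*(-10 + (76 - 333)))/(-10 + (76 - 333)) - 287289 = (1 + 1*(-10 - 257))/(-10 - 257) - 287289 = (1 + 1*(-267))/(-267) - 287289 = -(1 - 267)/267 - 287289 = -1/267*(-266) - 287289 = 266/267 - 287289 = -76705897/267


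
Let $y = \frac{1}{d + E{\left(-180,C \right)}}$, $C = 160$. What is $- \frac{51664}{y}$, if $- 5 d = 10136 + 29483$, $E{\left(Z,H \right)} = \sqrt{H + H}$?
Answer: $\frac{2046876016}{5} - 413312 \sqrt{5} \approx 4.0845 \cdot 10^{8}$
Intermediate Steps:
$E{\left(Z,H \right)} = \sqrt{2} \sqrt{H}$ ($E{\left(Z,H \right)} = \sqrt{2 H} = \sqrt{2} \sqrt{H}$)
$d = - \frac{39619}{5}$ ($d = - \frac{10136 + 29483}{5} = \left(- \frac{1}{5}\right) 39619 = - \frac{39619}{5} \approx -7923.8$)
$y = \frac{1}{- \frac{39619}{5} + 8 \sqrt{5}}$ ($y = \frac{1}{- \frac{39619}{5} + \sqrt{2} \sqrt{160}} = \frac{1}{- \frac{39619}{5} + \sqrt{2} \cdot 4 \sqrt{10}} = \frac{1}{- \frac{39619}{5} + 8 \sqrt{5}} \approx -0.00012649$)
$- \frac{51664}{y} = - \frac{51664}{- \frac{198095}{1569657161} - \frac{200 \sqrt{5}}{1569657161}}$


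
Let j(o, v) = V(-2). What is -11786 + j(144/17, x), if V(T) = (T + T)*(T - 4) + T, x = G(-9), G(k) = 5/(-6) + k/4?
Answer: -11764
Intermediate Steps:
G(k) = -5/6 + k/4 (G(k) = 5*(-1/6) + k*(1/4) = -5/6 + k/4)
x = -37/12 (x = -5/6 + (1/4)*(-9) = -5/6 - 9/4 = -37/12 ≈ -3.0833)
V(T) = T + 2*T*(-4 + T) (V(T) = (2*T)*(-4 + T) + T = 2*T*(-4 + T) + T = T + 2*T*(-4 + T))
j(o, v) = 22 (j(o, v) = -2*(-7 + 2*(-2)) = -2*(-7 - 4) = -2*(-11) = 22)
-11786 + j(144/17, x) = -11786 + 22 = -11764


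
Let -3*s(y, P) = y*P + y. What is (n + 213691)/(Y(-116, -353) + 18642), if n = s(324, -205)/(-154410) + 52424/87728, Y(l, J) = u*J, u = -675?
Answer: 60305867621213/72504549139170 ≈ 0.83175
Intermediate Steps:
Y(l, J) = -675*J
s(y, P) = -y/3 - P*y/3 (s(y, P) = -(y*P + y)/3 = -(P*y + y)/3 = -(y + P*y)/3 = -y/3 - P*y/3)
n = 128374303/282210010 (n = -⅓*324*(1 - 205)/(-154410) + 52424/87728 = -⅓*324*(-204)*(-1/154410) + 52424*(1/87728) = 22032*(-1/154410) + 6553/10966 = -3672/25735 + 6553/10966 = 128374303/282210010 ≈ 0.45489)
(n + 213691)/(Y(-116, -353) + 18642) = (128374303/282210010 + 213691)/(-675*(-353) + 18642) = 60305867621213/(282210010*(238275 + 18642)) = (60305867621213/282210010)/256917 = (60305867621213/282210010)*(1/256917) = 60305867621213/72504549139170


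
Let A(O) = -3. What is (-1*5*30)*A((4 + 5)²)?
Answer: 450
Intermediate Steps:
(-1*5*30)*A((4 + 5)²) = (-1*5*30)*(-3) = -5*30*(-3) = -150*(-3) = 450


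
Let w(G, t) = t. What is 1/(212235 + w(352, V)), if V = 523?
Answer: 1/212758 ≈ 4.7002e-6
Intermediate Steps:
1/(212235 + w(352, V)) = 1/(212235 + 523) = 1/212758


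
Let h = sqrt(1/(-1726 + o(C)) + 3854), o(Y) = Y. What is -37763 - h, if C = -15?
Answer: -37763 - 11*sqrt(96543673)/1741 ≈ -37825.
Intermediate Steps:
h = 11*sqrt(96543673)/1741 (h = sqrt(1/(-1726 - 15) + 3854) = sqrt(1/(-1741) + 3854) = sqrt(-1/1741 + 3854) = sqrt(6709813/1741) = 11*sqrt(96543673)/1741 ≈ 62.081)
-37763 - h = -37763 - 11*sqrt(96543673)/1741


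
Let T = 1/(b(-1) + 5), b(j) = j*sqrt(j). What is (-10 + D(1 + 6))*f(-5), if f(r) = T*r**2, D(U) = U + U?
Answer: 250/13 + 50*I/13 ≈ 19.231 + 3.8462*I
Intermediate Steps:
b(j) = j**(3/2)
T = (5 + I)/26 (T = 1/((-1)**(3/2) + 5) = 1/(-I + 5) = 1/(5 - I) = (5 + I)/26 ≈ 0.19231 + 0.038462*I)
D(U) = 2*U
f(r) = r**2*(5/26 + I/26) (f(r) = (5/26 + I/26)*r**2 = r**2*(5/26 + I/26))
(-10 + D(1 + 6))*f(-5) = (-10 + 2*(1 + 6))*((1/26)*(-5)**2*(5 + I)) = (-10 + 2*7)*((1/26)*25*(5 + I)) = (-10 + 14)*(125/26 + 25*I/26) = 4*(125/26 + 25*I/26) = 250/13 + 50*I/13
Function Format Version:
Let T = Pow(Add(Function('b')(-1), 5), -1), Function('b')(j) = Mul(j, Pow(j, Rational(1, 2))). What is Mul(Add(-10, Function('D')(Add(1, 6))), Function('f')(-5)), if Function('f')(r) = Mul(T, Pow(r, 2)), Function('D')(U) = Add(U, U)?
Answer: Add(Rational(250, 13), Mul(Rational(50, 13), I)) ≈ Add(19.231, Mul(3.8462, I))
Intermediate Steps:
Function('b')(j) = Pow(j, Rational(3, 2))
T = Mul(Rational(1, 26), Add(5, I)) (T = Pow(Add(Pow(-1, Rational(3, 2)), 5), -1) = Pow(Add(Mul(-1, I), 5), -1) = Pow(Add(5, Mul(-1, I)), -1) = Mul(Rational(1, 26), Add(5, I)) ≈ Add(0.19231, Mul(0.038462, I)))
Function('D')(U) = Mul(2, U)
Function('f')(r) = Mul(Pow(r, 2), Add(Rational(5, 26), Mul(Rational(1, 26), I))) (Function('f')(r) = Mul(Add(Rational(5, 26), Mul(Rational(1, 26), I)), Pow(r, 2)) = Mul(Pow(r, 2), Add(Rational(5, 26), Mul(Rational(1, 26), I))))
Mul(Add(-10, Function('D')(Add(1, 6))), Function('f')(-5)) = Mul(Add(-10, Mul(2, Add(1, 6))), Mul(Rational(1, 26), Pow(-5, 2), Add(5, I))) = Mul(Add(-10, Mul(2, 7)), Mul(Rational(1, 26), 25, Add(5, I))) = Mul(Add(-10, 14), Add(Rational(125, 26), Mul(Rational(25, 26), I))) = Mul(4, Add(Rational(125, 26), Mul(Rational(25, 26), I))) = Add(Rational(250, 13), Mul(Rational(50, 13), I))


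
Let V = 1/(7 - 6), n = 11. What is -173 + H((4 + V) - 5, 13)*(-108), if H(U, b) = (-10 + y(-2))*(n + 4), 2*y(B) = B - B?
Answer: 16027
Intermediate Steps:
y(B) = 0 (y(B) = (B - B)/2 = (½)*0 = 0)
V = 1 (V = 1/1 = 1)
H(U, b) = -150 (H(U, b) = (-10 + 0)*(11 + 4) = -10*15 = -150)
-173 + H((4 + V) - 5, 13)*(-108) = -173 - 150*(-108) = -173 + 16200 = 16027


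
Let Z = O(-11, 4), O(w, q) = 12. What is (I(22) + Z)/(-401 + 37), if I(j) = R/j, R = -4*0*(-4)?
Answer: -3/91 ≈ -0.032967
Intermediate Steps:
Z = 12
R = 0 (R = 0*(-4) = 0)
I(j) = 0 (I(j) = 0/j = 0)
(I(22) + Z)/(-401 + 37) = (0 + 12)/(-401 + 37) = 12/(-364) = 12*(-1/364) = -3/91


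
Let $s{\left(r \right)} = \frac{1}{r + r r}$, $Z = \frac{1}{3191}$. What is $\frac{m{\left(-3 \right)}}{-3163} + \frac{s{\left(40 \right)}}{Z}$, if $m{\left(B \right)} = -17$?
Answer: $\frac{10121013}{5187320} \approx 1.9511$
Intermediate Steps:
$Z = \frac{1}{3191} \approx 0.00031338$
$s{\left(r \right)} = \frac{1}{r + r^{2}}$
$\frac{m{\left(-3 \right)}}{-3163} + \frac{s{\left(40 \right)}}{Z} = - \frac{17}{-3163} + \frac{1}{40 \left(1 + 40\right)} \frac{1}{\frac{1}{3191}} = \left(-17\right) \left(- \frac{1}{3163}\right) + \frac{1}{40 \cdot 41} \cdot 3191 = \frac{17}{3163} + \frac{1}{40} \cdot \frac{1}{41} \cdot 3191 = \frac{17}{3163} + \frac{1}{1640} \cdot 3191 = \frac{17}{3163} + \frac{3191}{1640} = \frac{10121013}{5187320}$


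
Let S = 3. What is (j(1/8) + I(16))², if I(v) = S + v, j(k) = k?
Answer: 23409/64 ≈ 365.77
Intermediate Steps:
I(v) = 3 + v
(j(1/8) + I(16))² = (1/8 + (3 + 16))² = (⅛ + 19)² = (153/8)² = 23409/64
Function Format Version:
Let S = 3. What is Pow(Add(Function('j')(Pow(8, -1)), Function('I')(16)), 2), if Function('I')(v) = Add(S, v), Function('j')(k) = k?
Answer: Rational(23409, 64) ≈ 365.77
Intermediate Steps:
Function('I')(v) = Add(3, v)
Pow(Add(Function('j')(Pow(8, -1)), Function('I')(16)), 2) = Pow(Add(Pow(8, -1), Add(3, 16)), 2) = Pow(Add(Rational(1, 8), 19), 2) = Pow(Rational(153, 8), 2) = Rational(23409, 64)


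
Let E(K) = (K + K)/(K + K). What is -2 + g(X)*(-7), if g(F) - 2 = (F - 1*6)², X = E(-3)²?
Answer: -191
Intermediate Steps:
E(K) = 1 (E(K) = (2*K)/((2*K)) = (2*K)*(1/(2*K)) = 1)
X = 1 (X = 1² = 1)
g(F) = 2 + (-6 + F)² (g(F) = 2 + (F - 1*6)² = 2 + (F - 6)² = 2 + (-6 + F)²)
-2 + g(X)*(-7) = -2 + (2 + (-6 + 1)²)*(-7) = -2 + (2 + (-5)²)*(-7) = -2 + (2 + 25)*(-7) = -2 + 27*(-7) = -2 - 189 = -191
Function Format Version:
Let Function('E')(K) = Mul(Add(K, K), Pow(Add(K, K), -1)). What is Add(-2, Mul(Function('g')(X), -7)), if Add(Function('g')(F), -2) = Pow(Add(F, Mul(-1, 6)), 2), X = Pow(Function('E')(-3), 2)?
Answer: -191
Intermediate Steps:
Function('E')(K) = 1 (Function('E')(K) = Mul(Mul(2, K), Pow(Mul(2, K), -1)) = Mul(Mul(2, K), Mul(Rational(1, 2), Pow(K, -1))) = 1)
X = 1 (X = Pow(1, 2) = 1)
Function('g')(F) = Add(2, Pow(Add(-6, F), 2)) (Function('g')(F) = Add(2, Pow(Add(F, Mul(-1, 6)), 2)) = Add(2, Pow(Add(F, -6), 2)) = Add(2, Pow(Add(-6, F), 2)))
Add(-2, Mul(Function('g')(X), -7)) = Add(-2, Mul(Add(2, Pow(Add(-6, 1), 2)), -7)) = Add(-2, Mul(Add(2, Pow(-5, 2)), -7)) = Add(-2, Mul(Add(2, 25), -7)) = Add(-2, Mul(27, -7)) = Add(-2, -189) = -191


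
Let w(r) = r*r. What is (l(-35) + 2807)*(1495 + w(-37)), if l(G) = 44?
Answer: 8165264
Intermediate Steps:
w(r) = r²
(l(-35) + 2807)*(1495 + w(-37)) = (44 + 2807)*(1495 + (-37)²) = 2851*(1495 + 1369) = 2851*2864 = 8165264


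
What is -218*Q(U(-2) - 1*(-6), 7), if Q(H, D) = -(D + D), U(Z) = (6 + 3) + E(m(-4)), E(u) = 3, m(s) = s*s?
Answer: 3052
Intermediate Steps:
m(s) = s**2
U(Z) = 12 (U(Z) = (6 + 3) + 3 = 9 + 3 = 12)
Q(H, D) = -2*D
-218*Q(U(-2) - 1*(-6), 7) = -(-436)*7 = -218*(-14) = 3052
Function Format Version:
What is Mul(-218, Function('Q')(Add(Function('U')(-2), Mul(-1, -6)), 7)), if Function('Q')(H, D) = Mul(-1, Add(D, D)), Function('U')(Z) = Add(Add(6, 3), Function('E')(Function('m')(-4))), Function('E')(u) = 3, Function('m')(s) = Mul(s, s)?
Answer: 3052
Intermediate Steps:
Function('m')(s) = Pow(s, 2)
Function('U')(Z) = 12 (Function('U')(Z) = Add(Add(6, 3), 3) = Add(9, 3) = 12)
Function('Q')(H, D) = Mul(-2, D) (Function('Q')(H, D) = Mul(-1, Mul(2, D)) = Mul(-2, D))
Mul(-218, Function('Q')(Add(Function('U')(-2), Mul(-1, -6)), 7)) = Mul(-218, Mul(-2, 7)) = Mul(-218, -14) = 3052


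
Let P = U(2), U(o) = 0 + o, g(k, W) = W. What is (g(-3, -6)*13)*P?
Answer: -156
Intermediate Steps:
U(o) = o
P = 2
(g(-3, -6)*13)*P = -6*13*2 = -78*2 = -156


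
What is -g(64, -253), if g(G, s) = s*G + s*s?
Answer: -47817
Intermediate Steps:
g(G, s) = s² + G*s (g(G, s) = G*s + s² = s² + G*s)
-g(64, -253) = -(-253)*(64 - 253) = -(-253)*(-189) = -1*47817 = -47817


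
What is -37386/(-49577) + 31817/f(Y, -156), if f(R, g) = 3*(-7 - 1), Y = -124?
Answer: -1576494145/1189848 ≈ -1325.0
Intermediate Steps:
f(R, g) = -24 (f(R, g) = 3*(-8) = -24)
-37386/(-49577) + 31817/f(Y, -156) = -37386/(-49577) + 31817/(-24) = -37386*(-1/49577) + 31817*(-1/24) = 37386/49577 - 31817/24 = -1576494145/1189848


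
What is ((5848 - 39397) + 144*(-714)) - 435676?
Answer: -572041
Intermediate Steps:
((5848 - 39397) + 144*(-714)) - 435676 = (-33549 - 102816) - 435676 = -136365 - 435676 = -572041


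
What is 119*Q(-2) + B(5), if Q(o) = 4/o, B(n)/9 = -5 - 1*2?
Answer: -301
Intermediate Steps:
B(n) = -63 (B(n) = 9*(-5 - 1*2) = 9*(-5 - 2) = 9*(-7) = -63)
119*Q(-2) + B(5) = 119*(4/(-2)) - 63 = 119*(4*(-½)) - 63 = 119*(-2) - 63 = -238 - 63 = -301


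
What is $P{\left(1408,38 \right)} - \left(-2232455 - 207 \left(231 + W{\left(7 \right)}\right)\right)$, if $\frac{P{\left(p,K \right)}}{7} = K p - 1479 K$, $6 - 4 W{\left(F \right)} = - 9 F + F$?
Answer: $\frac{4529189}{2} \approx 2.2646 \cdot 10^{6}$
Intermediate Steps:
$W{\left(F \right)} = \frac{3}{2} + 2 F$ ($W{\left(F \right)} = \frac{3}{2} - \frac{- 9 F + F}{4} = \frac{3}{2} - \frac{\left(-8\right) F}{4} = \frac{3}{2} + 2 F$)
$P{\left(p,K \right)} = - 10353 K + 7 K p$ ($P{\left(p,K \right)} = 7 \left(K p - 1479 K\right) = 7 \left(- 1479 K + K p\right) = - 10353 K + 7 K p$)
$P{\left(1408,38 \right)} - \left(-2232455 - 207 \left(231 + W{\left(7 \right)}\right)\right) = 7 \cdot 38 \left(-1479 + 1408\right) - \left(-2232455 - 207 \left(231 + \left(\frac{3}{2} + 2 \cdot 7\right)\right)\right) = 7 \cdot 38 \left(-71\right) - \left(-2232455 - 207 \left(231 + \left(\frac{3}{2} + 14\right)\right)\right) = -18886 - \left(-2232455 - 207 \left(231 + \frac{31}{2}\right)\right) = -18886 - \left(-2232455 - 207 \cdot \frac{493}{2}\right) = -18886 - \left(-2232455 - \frac{102051}{2}\right) = -18886 - - \frac{4566961}{2} = -18886 + \frac{4566961}{2} = \frac{4529189}{2}$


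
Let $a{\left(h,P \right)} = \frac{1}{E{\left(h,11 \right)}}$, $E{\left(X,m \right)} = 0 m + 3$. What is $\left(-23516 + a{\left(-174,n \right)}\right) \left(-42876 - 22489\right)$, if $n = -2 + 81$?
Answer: $\frac{4611304655}{3} \approx 1.5371 \cdot 10^{9}$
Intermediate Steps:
$n = 79$
$E{\left(X,m \right)} = 3$ ($E{\left(X,m \right)} = 0 + 3 = 3$)
$a{\left(h,P \right)} = \frac{1}{3}$
$\left(-23516 + a{\left(-174,n \right)}\right) \left(-42876 - 22489\right) = \left(-23516 + \frac{1}{3}\right) \left(-42876 - 22489\right) = \left(- \frac{70547}{3}\right) \left(-65365\right) = \frac{4611304655}{3}$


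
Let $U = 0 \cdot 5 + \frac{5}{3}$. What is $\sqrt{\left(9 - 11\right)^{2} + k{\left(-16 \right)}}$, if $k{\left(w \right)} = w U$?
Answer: $\frac{2 i \sqrt{51}}{3} \approx 4.761 i$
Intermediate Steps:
$U = \frac{5}{3}$ ($U = 0 + 5 \cdot \frac{1}{3} = 0 + \frac{5}{3} = \frac{5}{3} \approx 1.6667$)
$k{\left(w \right)} = \frac{5 w}{3}$ ($k{\left(w \right)} = w \frac{5}{3} = \frac{5 w}{3}$)
$\sqrt{\left(9 - 11\right)^{2} + k{\left(-16 \right)}} = \sqrt{\left(9 - 11\right)^{2} + \frac{5}{3} \left(-16\right)} = \sqrt{\left(-2\right)^{2} - \frac{80}{3}} = \sqrt{4 - \frac{80}{3}} = \sqrt{- \frac{68}{3}} = \frac{2 i \sqrt{51}}{3}$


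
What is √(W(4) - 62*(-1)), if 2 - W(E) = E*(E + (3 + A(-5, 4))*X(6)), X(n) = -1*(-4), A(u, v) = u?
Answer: 4*√5 ≈ 8.9443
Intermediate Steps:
X(n) = 4
W(E) = 2 - E*(-8 + E) (W(E) = 2 - E*(E + (3 - 5)*4) = 2 - E*(E - 2*4) = 2 - E*(E - 8) = 2 - E*(-8 + E))
√(W(4) - 62*(-1)) = √((2 - 1*4² + 8*4) - 62*(-1)) = √((2 - 1*16 + 32) + 62) = √((2 - 16 + 32) + 62) = √(18 + 62) = √80 = 4*√5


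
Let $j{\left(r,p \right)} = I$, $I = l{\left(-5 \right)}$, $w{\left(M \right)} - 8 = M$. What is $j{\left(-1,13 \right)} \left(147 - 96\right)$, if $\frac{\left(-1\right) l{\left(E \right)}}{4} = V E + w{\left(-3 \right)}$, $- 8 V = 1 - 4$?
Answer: $- \frac{1275}{2} \approx -637.5$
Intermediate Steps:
$w{\left(M \right)} = 8 + M$
$V = \frac{3}{8}$ ($V = - \frac{1 - 4}{8} = \left(- \frac{1}{8}\right) \left(-3\right) = \frac{3}{8} \approx 0.375$)
$l{\left(E \right)} = -20 - \frac{3 E}{2}$ ($l{\left(E \right)} = - 4 \left(\frac{3 E}{8} + \left(8 - 3\right)\right) = - 4 \left(\frac{3 E}{8} + 5\right) = - 4 \left(5 + \frac{3 E}{8}\right) = -20 - \frac{3 E}{2}$)
$I = - \frac{25}{2}$ ($I = -20 - - \frac{15}{2} = -20 + \frac{15}{2} = - \frac{25}{2} \approx -12.5$)
$j{\left(r,p \right)} = - \frac{25}{2}$
$j{\left(-1,13 \right)} \left(147 - 96\right) = - \frac{25 \left(147 - 96\right)}{2} = \left(- \frac{25}{2}\right) 51 = - \frac{1275}{2}$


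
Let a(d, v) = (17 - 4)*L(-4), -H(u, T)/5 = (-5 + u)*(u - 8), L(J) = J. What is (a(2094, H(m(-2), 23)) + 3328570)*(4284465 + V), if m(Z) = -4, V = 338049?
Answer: 15386121054252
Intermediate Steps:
H(u, T) = -5*(-8 + u)*(-5 + u) (H(u, T) = -5*(-5 + u)*(u - 8) = -5*(-5 + u)*(-8 + u) = -5*(-8 + u)*(-5 + u))
a(d, v) = -52 (a(d, v) = (17 - 4)*(-4) = 13*(-4) = -52)
(a(2094, H(m(-2), 23)) + 3328570)*(4284465 + V) = (-52 + 3328570)*(4284465 + 338049) = 3328518*4622514 = 15386121054252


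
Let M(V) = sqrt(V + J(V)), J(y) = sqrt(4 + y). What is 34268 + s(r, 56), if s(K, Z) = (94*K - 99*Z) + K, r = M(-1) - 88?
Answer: 20364 + 95*sqrt(-1 + sqrt(3)) ≈ 20445.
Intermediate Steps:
M(V) = sqrt(V + sqrt(4 + V))
r = -88 + sqrt(-1 + sqrt(3)) (r = sqrt(-1 + sqrt(4 - 1)) - 88 = sqrt(-1 + sqrt(3)) - 88 = -88 + sqrt(-1 + sqrt(3)) ≈ -87.144)
s(K, Z) = -99*Z + 95*K (s(K, Z) = (-99*Z + 94*K) + K = -99*Z + 95*K)
34268 + s(r, 56) = 34268 + (-99*56 + 95*(-88 + sqrt(-1 + sqrt(3)))) = 34268 + (-5544 + (-8360 + 95*sqrt(-1 + sqrt(3)))) = 34268 + (-13904 + 95*sqrt(-1 + sqrt(3))) = 20364 + 95*sqrt(-1 + sqrt(3))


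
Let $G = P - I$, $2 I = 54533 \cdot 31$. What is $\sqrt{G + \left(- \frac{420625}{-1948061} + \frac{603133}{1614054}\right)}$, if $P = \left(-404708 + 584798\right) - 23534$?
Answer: $\frac{i \sqrt{1702214998482074091953231750469}}{1572137824647} \approx 829.88 i$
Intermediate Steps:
$I = \frac{1690523}{2}$ ($I = \frac{54533 \cdot 31}{2} = \frac{1}{2} \cdot 1690523 = \frac{1690523}{2} \approx 8.4526 \cdot 10^{5}$)
$P = 156556$ ($P = 180090 - 23534 = 156556$)
$G = - \frac{1377411}{2}$ ($G = 156556 - \frac{1690523}{2} = - \frac{1377411}{2} \approx -6.8871 \cdot 10^{5}$)
$\sqrt{G + \left(- \frac{420625}{-1948061} + \frac{603133}{1614054}\right)} = \sqrt{- \frac{1377411}{2} + \left(- \frac{420625}{-1948061} + \frac{603133}{1614054}\right)} = \sqrt{- \frac{1377411}{2} + \left(\left(-420625\right) \left(- \frac{1}{1948061}\right) + 603133 \cdot \frac{1}{1614054}\right)} = \sqrt{- \frac{1377411}{2} + \left(\frac{420625}{1948061} + \frac{603133}{1614054}\right)} = \sqrt{- \frac{1377411}{2} + \frac{1853851338863}{3144275649294}} = \sqrt{- \frac{1082739039666755027}{1572137824647}} = \frac{i \sqrt{1702214998482074091953231750469}}{1572137824647}$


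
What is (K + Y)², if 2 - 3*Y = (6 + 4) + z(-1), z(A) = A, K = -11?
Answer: 1600/9 ≈ 177.78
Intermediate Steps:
Y = -7/3 (Y = ⅔ - ((6 + 4) - 1)/3 = ⅔ - (10 - 1)/3 = ⅔ - ⅓*9 = ⅔ - 3 = -7/3 ≈ -2.3333)
(K + Y)² = (-11 - 7/3)² = (-40/3)² = 1600/9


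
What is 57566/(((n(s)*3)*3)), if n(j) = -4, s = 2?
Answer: -28783/18 ≈ -1599.1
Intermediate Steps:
57566/(((n(s)*3)*3)) = 57566/((-4*3*3)) = 57566/((-12*3)) = 57566/(-36) = 57566*(-1/36) = -28783/18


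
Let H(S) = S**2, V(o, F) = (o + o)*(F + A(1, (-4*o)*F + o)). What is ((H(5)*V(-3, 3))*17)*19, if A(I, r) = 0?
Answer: -145350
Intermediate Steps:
V(o, F) = 2*F*o (V(o, F) = (o + o)*(F + 0) = (2*o)*F = 2*F*o)
((H(5)*V(-3, 3))*17)*19 = ((5**2*(2*3*(-3)))*17)*19 = ((25*(-18))*17)*19 = -450*17*19 = -7650*19 = -145350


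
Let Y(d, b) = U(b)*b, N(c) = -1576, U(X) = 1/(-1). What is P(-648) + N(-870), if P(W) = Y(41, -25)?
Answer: -1551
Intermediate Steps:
U(X) = -1 (U(X) = 1*(-1) = -1)
Y(d, b) = -b
P(W) = 25 (P(W) = -1*(-25) = 25)
P(-648) + N(-870) = 25 - 1576 = -1551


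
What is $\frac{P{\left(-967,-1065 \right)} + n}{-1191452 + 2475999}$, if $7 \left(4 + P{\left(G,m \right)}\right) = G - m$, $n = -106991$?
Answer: $- \frac{3451}{41437} \approx -0.083283$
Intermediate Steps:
$P{\left(G,m \right)} = -4 - \frac{m}{7} + \frac{G}{7}$ ($P{\left(G,m \right)} = -4 + \frac{G - m}{7} = -4 + \left(- \frac{m}{7} + \frac{G}{7}\right) = -4 - \frac{m}{7} + \frac{G}{7}$)
$\frac{P{\left(-967,-1065 \right)} + n}{-1191452 + 2475999} = \frac{\left(-4 - - \frac{1065}{7} + \frac{1}{7} \left(-967\right)\right) - 106991}{-1191452 + 2475999} = \frac{\left(-4 + \frac{1065}{7} - \frac{967}{7}\right) - 106991}{1284547} = \left(10 - 106991\right) \frac{1}{1284547} = \left(-106981\right) \frac{1}{1284547} = - \frac{3451}{41437}$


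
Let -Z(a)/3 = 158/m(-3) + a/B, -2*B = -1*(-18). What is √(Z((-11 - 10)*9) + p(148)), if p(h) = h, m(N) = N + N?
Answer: 2*√41 ≈ 12.806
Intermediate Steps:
m(N) = 2*N
B = -9 (B = -(-1)*(-18)/2 = -½*18 = -9)
Z(a) = 79 + a/3 (Z(a) = -3*(158/((2*(-3))) + a/(-9)) = -3*(158/(-6) + a*(-⅑)) = -3*(158*(-⅙) - a/9) = -3*(-79/3 - a/9) = 79 + a/3)
√(Z((-11 - 10)*9) + p(148)) = √((79 + ((-11 - 10)*9)/3) + 148) = √((79 + (-21*9)/3) + 148) = √((79 + (⅓)*(-189)) + 148) = √((79 - 63) + 148) = √(16 + 148) = √164 = 2*√41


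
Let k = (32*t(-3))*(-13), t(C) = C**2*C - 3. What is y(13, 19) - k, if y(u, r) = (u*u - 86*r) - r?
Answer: -13964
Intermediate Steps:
t(C) = -3 + C**3 (t(C) = C**3 - 3 = -3 + C**3)
y(u, r) = u**2 - 87*r (y(u, r) = (u**2 - 86*r) - r = u**2 - 87*r)
k = 12480 (k = (32*(-3 + (-3)**3))*(-13) = (32*(-3 - 27))*(-13) = (32*(-30))*(-13) = -960*(-13) = 12480)
y(13, 19) - k = (13**2 - 87*19) - 1*12480 = (169 - 1653) - 12480 = -1484 - 12480 = -13964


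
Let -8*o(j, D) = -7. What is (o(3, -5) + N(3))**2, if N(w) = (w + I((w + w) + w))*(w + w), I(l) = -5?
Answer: 7921/64 ≈ 123.77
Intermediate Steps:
o(j, D) = 7/8 (o(j, D) = -1/8*(-7) = 7/8)
N(w) = 2*w*(-5 + w) (N(w) = (w - 5)*(w + w) = (-5 + w)*(2*w) = 2*w*(-5 + w))
(o(3, -5) + N(3))**2 = (7/8 + 2*3*(-5 + 3))**2 = (7/8 + 2*3*(-2))**2 = (7/8 - 12)**2 = (-89/8)**2 = 7921/64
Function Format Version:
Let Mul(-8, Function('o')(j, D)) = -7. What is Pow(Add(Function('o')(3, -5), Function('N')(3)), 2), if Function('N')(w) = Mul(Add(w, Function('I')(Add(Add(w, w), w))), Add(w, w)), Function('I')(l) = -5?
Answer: Rational(7921, 64) ≈ 123.77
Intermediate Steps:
Function('o')(j, D) = Rational(7, 8) (Function('o')(j, D) = Mul(Rational(-1, 8), -7) = Rational(7, 8))
Function('N')(w) = Mul(2, w, Add(-5, w)) (Function('N')(w) = Mul(Add(w, -5), Add(w, w)) = Mul(Add(-5, w), Mul(2, w)) = Mul(2, w, Add(-5, w)))
Pow(Add(Function('o')(3, -5), Function('N')(3)), 2) = Pow(Add(Rational(7, 8), Mul(2, 3, Add(-5, 3))), 2) = Pow(Add(Rational(7, 8), Mul(2, 3, -2)), 2) = Pow(Add(Rational(7, 8), -12), 2) = Pow(Rational(-89, 8), 2) = Rational(7921, 64)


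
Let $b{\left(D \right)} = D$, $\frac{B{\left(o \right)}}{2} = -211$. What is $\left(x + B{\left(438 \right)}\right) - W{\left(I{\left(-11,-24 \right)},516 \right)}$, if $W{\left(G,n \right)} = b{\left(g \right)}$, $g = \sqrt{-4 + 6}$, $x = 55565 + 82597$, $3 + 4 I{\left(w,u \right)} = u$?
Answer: $137740 - \sqrt{2} \approx 1.3774 \cdot 10^{5}$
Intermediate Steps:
$B{\left(o \right)} = -422$ ($B{\left(o \right)} = 2 \left(-211\right) = -422$)
$I{\left(w,u \right)} = - \frac{3}{4} + \frac{u}{4}$
$x = 138162$
$g = \sqrt{2} \approx 1.4142$
$W{\left(G,n \right)} = \sqrt{2}$
$\left(x + B{\left(438 \right)}\right) - W{\left(I{\left(-11,-24 \right)},516 \right)} = \left(138162 - 422\right) - \sqrt{2} = 137740 - \sqrt{2}$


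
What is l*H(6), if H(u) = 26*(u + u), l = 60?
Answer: 18720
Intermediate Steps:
H(u) = 52*u (H(u) = 26*(2*u) = 52*u)
l*H(6) = 60*(52*6) = 60*312 = 18720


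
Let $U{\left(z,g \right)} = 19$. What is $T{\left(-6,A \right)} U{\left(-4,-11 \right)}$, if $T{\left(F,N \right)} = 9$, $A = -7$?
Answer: $171$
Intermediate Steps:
$T{\left(-6,A \right)} U{\left(-4,-11 \right)} = 9 \cdot 19 = 171$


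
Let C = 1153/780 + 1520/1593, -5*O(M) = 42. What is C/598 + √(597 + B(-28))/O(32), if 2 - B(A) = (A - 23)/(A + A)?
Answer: 1007443/247679640 - 5*√468902/1176 ≈ -2.9073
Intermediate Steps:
O(M) = -42/5 (O(M) = -⅕*42 = -42/5)
B(A) = 2 - (-23 + A)/(2*A) (B(A) = 2 - (A - 23)/(A + A) = 2 - (-23 + A)/(2*A))
C = 1007443/414180 (C = 1153*(1/780) + 1520*(1/1593) = 1153/780 + 1520/1593 = 1007443/414180 ≈ 2.4324)
C/598 + √(597 + B(-28))/O(32) = (1007443/414180)/598 + √(597 + (½)*(23 + 3*(-28))/(-28))/(-42/5) = (1007443/414180)*(1/598) + √(597 + (½)*(-1/28)*(23 - 84))*(-5/42) = 1007443/247679640 + √(597 + (½)*(-1/28)*(-61))*(-5/42) = 1007443/247679640 + √(597 + 61/56)*(-5/42) = 1007443/247679640 + √(33493/56)*(-5/42) = 1007443/247679640 + (√468902/28)*(-5/42) = 1007443/247679640 - 5*√468902/1176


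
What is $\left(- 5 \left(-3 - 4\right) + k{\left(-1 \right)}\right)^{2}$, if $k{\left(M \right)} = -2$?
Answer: $1089$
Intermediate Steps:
$\left(- 5 \left(-3 - 4\right) + k{\left(-1 \right)}\right)^{2} = \left(- 5 \left(-3 - 4\right) - 2\right)^{2} = \left(\left(-5\right) \left(-7\right) - 2\right)^{2} = \left(35 - 2\right)^{2} = 33^{2} = 1089$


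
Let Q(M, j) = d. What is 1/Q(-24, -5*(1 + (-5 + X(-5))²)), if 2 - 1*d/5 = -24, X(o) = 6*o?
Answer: 1/130 ≈ 0.0076923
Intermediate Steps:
d = 130 (d = 10 - 5*(-24) = 10 + 120 = 130)
Q(M, j) = 130
1/Q(-24, -5*(1 + (-5 + X(-5))²)) = 1/130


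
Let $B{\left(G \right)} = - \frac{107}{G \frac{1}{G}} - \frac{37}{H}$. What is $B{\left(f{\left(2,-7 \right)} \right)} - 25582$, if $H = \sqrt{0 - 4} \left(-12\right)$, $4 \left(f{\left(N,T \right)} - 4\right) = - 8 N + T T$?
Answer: $-25689 - \frac{37 i}{24} \approx -25689.0 - 1.5417 i$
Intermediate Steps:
$f{\left(N,T \right)} = 4 - 2 N + \frac{T^{2}}{4}$ ($f{\left(N,T \right)} = 4 + \frac{- 8 N + T T}{4} = 4 + \frac{- 8 N + T^{2}}{4} = 4 + \frac{T^{2} - 8 N}{4} = 4 - \left(2 N - \frac{T^{2}}{4}\right) = 4 - 2 N + \frac{T^{2}}{4}$)
$H = - 24 i$ ($H = \sqrt{-4} \left(-12\right) = 2 i \left(-12\right) = - 24 i \approx - 24.0 i$)
$B{\left(G \right)} = -107 - \frac{37 i}{24}$ ($B{\left(G \right)} = - \frac{107}{G \frac{1}{G}} - \frac{37}{\left(-24\right) i} = - \frac{107}{1} - 37 \frac{i}{24} = \left(-107\right) 1 - \frac{37 i}{24} = -107 - \frac{37 i}{24}$)
$B{\left(f{\left(2,-7 \right)} \right)} - 25582 = \left(-107 - \frac{37 i}{24}\right) - 25582 = -25689 - \frac{37 i}{24}$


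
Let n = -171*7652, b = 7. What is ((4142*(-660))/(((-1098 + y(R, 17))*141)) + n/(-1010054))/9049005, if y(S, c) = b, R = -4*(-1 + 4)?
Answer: 493748575622/234335471996818395 ≈ 2.1070e-6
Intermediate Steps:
R = -12 (R = -4*3 = -12)
y(S, c) = 7
n = -1308492
((4142*(-660))/(((-1098 + y(R, 17))*141)) + n/(-1010054))/9049005 = ((4142*(-660))/(((-1098 + 7)*141)) - 1308492/(-1010054))/9049005 = (-2733720/((-1091*141)) - 1308492*(-1/1010054))*(1/9049005) = (-2733720/(-153831) + 654246/505027)*(1/9049005) = (-2733720*(-1/153831) + 654246/505027)*(1/9049005) = (911240/51277 + 654246/505027)*(1/9049005) = (493748575622/25896269479)*(1/9049005) = 493748575622/234335471996818395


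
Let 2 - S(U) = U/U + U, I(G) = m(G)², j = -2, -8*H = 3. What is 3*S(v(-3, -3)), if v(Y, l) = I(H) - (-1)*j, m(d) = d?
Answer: 549/64 ≈ 8.5781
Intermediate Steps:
H = -3/8 (H = -⅛*3 = -3/8 ≈ -0.37500)
I(G) = G²
v(Y, l) = -119/64 (v(Y, l) = (-3/8)² - (-1)*(-2) = 9/64 - 1*2 = 9/64 - 2 = -119/64)
S(U) = 1 - U (S(U) = 2 - (U/U + U) = 2 - (1 + U) = 2 + (-1 - U) = 1 - U)
3*S(v(-3, -3)) = 3*(1 - 1*(-119/64)) = 3*(1 + 119/64) = 3*(183/64) = 549/64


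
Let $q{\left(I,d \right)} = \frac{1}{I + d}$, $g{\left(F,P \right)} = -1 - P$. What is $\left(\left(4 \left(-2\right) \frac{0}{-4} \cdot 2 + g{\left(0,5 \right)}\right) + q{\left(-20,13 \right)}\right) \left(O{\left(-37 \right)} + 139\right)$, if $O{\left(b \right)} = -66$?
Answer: $- \frac{3139}{7} \approx -448.43$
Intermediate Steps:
$\left(\left(4 \left(-2\right) \frac{0}{-4} \cdot 2 + g{\left(0,5 \right)}\right) + q{\left(-20,13 \right)}\right) \left(O{\left(-37 \right)} + 139\right) = \left(\left(4 \left(-2\right) \frac{0}{-4} \cdot 2 - 6\right) + \frac{1}{-20 + 13}\right) \left(-66 + 139\right) = \left(\left(- 8 \cdot 0 \left(- \frac{1}{4}\right) 2 - 6\right) + \frac{1}{-7}\right) 73 = \left(\left(\left(-8\right) 0 \cdot 2 - 6\right) - \frac{1}{7}\right) 73 = \left(\left(0 \cdot 2 - 6\right) - \frac{1}{7}\right) 73 = \left(\left(0 - 6\right) - \frac{1}{7}\right) 73 = \left(-6 - \frac{1}{7}\right) 73 = \left(- \frac{43}{7}\right) 73 = - \frac{3139}{7}$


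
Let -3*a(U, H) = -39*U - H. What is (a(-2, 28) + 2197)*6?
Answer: 13082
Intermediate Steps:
a(U, H) = 13*U + H/3 (a(U, H) = -(-39*U - H)/3 = -(-H - 39*U)/3 = 13*U + H/3)
(a(-2, 28) + 2197)*6 = ((13*(-2) + (1/3)*28) + 2197)*6 = ((-26 + 28/3) + 2197)*6 = (-50/3 + 2197)*6 = (6541/3)*6 = 13082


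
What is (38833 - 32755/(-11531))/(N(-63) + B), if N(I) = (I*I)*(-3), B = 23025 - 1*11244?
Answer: -24878671/80717 ≈ -308.22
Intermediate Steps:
B = 11781 (B = 23025 - 11244 = 11781)
N(I) = -3*I² (N(I) = I²*(-3) = -3*I²)
(38833 - 32755/(-11531))/(N(-63) + B) = (38833 - 32755/(-11531))/(-3*(-63)² + 11781) = (38833 - 32755*(-1/11531))/(-3*3969 + 11781) = (38833 + 32755/11531)/(-11907 + 11781) = (447816078/11531)/(-126) = (447816078/11531)*(-1/126) = -24878671/80717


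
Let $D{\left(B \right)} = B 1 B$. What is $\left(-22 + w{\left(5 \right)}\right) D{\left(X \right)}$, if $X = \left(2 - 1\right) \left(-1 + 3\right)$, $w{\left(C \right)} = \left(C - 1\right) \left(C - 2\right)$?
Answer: $-40$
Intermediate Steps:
$w{\left(C \right)} = \left(-1 + C\right) \left(-2 + C\right)$
$X = 2$ ($X = 1 \cdot 2 = 2$)
$D{\left(B \right)} = B^{2}$ ($D{\left(B \right)} = B B = B^{2}$)
$\left(-22 + w{\left(5 \right)}\right) D{\left(X \right)} = \left(-22 + \left(2 + 5^{2} - 15\right)\right) 2^{2} = \left(-22 + \left(2 + 25 - 15\right)\right) 4 = \left(-22 + 12\right) 4 = \left(-10\right) 4 = -40$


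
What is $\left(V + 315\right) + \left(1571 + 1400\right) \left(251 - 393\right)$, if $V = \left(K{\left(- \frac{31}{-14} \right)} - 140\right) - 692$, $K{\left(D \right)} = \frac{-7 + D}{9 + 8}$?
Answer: $- \frac{100531029}{238} \approx -4.224 \cdot 10^{5}$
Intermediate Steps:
$K{\left(D \right)} = - \frac{7}{17} + \frac{D}{17}$ ($K{\left(D \right)} = \frac{-7 + D}{17} = \left(-7 + D\right) \frac{1}{17} = - \frac{7}{17} + \frac{D}{17}$)
$V = - \frac{198083}{238}$ ($V = \left(\left(- \frac{7}{17} + \frac{\left(-31\right) \frac{1}{-14}}{17}\right) - 140\right) - 692 = \left(\left(- \frac{7}{17} + \frac{\left(-31\right) \left(- \frac{1}{14}\right)}{17}\right) - 140\right) - 692 = \left(\left(- \frac{7}{17} + \frac{1}{17} \cdot \frac{31}{14}\right) - 140\right) - 692 = \left(\left(- \frac{7}{17} + \frac{31}{238}\right) - 140\right) - 692 = \left(- \frac{67}{238} - 140\right) - 692 = - \frac{33387}{238} - 692 = - \frac{198083}{238} \approx -832.28$)
$\left(V + 315\right) + \left(1571 + 1400\right) \left(251 - 393\right) = \left(- \frac{198083}{238} + 315\right) + \left(1571 + 1400\right) \left(251 - 393\right) = - \frac{123113}{238} + 2971 \left(-142\right) = - \frac{123113}{238} - 421882 = - \frac{100531029}{238}$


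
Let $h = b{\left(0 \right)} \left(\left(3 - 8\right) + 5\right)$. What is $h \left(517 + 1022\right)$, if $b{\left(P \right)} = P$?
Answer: $0$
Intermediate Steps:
$h = 0$ ($h = 0 \left(\left(3 - 8\right) + 5\right) = 0 \left(-5 + 5\right) = 0 \cdot 0 = 0$)
$h \left(517 + 1022\right) = 0 \left(517 + 1022\right) = 0 \cdot 1539 = 0$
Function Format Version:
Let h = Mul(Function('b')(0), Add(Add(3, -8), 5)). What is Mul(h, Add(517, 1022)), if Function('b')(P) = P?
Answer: 0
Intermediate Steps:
h = 0 (h = Mul(0, Add(Add(3, -8), 5)) = Mul(0, Add(-5, 5)) = Mul(0, 0) = 0)
Mul(h, Add(517, 1022)) = Mul(0, Add(517, 1022)) = Mul(0, 1539) = 0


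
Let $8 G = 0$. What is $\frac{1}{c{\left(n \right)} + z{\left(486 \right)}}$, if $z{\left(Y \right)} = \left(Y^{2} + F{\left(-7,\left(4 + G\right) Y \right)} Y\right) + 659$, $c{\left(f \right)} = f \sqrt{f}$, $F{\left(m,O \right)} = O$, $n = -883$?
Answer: $\frac{1181639}{1396959191708} + \frac{883 i \sqrt{883}}{1396959191708} \approx 8.4586 \cdot 10^{-7} + 1.8783 \cdot 10^{-8} i$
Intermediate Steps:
$G = 0$ ($G = \frac{1}{8} \cdot 0 = 0$)
$c{\left(f \right)} = f^{\frac{3}{2}}$
$z{\left(Y \right)} = 659 + 5 Y^{2}$ ($z{\left(Y \right)} = \left(Y^{2} + \left(4 + 0\right) Y Y\right) + 659 = \left(Y^{2} + 4 Y Y\right) + 659 = \left(Y^{2} + 4 Y^{2}\right) + 659 = 5 Y^{2} + 659 = 659 + 5 Y^{2}$)
$\frac{1}{c{\left(n \right)} + z{\left(486 \right)}} = \frac{1}{\left(-883\right)^{\frac{3}{2}} + \left(659 + 5 \cdot 486^{2}\right)} = \frac{1}{- 883 i \sqrt{883} + \left(659 + 5 \cdot 236196\right)} = \frac{1}{- 883 i \sqrt{883} + \left(659 + 1180980\right)} = \frac{1}{- 883 i \sqrt{883} + 1181639} = \frac{1}{1181639 - 883 i \sqrt{883}}$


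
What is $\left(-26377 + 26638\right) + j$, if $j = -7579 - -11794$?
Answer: $4476$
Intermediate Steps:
$j = 4215$ ($j = -7579 + 11794 = 4215$)
$\left(-26377 + 26638\right) + j = \left(-26377 + 26638\right) + 4215 = 261 + 4215 = 4476$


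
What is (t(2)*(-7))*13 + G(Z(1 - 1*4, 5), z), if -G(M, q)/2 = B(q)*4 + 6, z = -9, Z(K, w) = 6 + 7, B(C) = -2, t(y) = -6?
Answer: 550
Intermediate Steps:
Z(K, w) = 13
G(M, q) = 4 (G(M, q) = -2*(-2*4 + 6) = -2*(-8 + 6) = -2*(-2) = 4)
(t(2)*(-7))*13 + G(Z(1 - 1*4, 5), z) = -6*(-7)*13 + 4 = 42*13 + 4 = 546 + 4 = 550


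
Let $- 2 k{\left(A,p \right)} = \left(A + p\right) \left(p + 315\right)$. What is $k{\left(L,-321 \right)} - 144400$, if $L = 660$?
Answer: $-143383$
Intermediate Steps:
$k{\left(A,p \right)} = - \frac{\left(315 + p\right) \left(A + p\right)}{2}$ ($k{\left(A,p \right)} = - \frac{\left(A + p\right) \left(p + 315\right)}{2} = - \frac{\left(A + p\right) \left(315 + p\right)}{2} = - \frac{\left(315 + p\right) \left(A + p\right)}{2}$)
$k{\left(L,-321 \right)} - 144400 = \left(\left(- \frac{315}{2}\right) 660 - - \frac{101115}{2} - \frac{\left(-321\right)^{2}}{2} - 330 \left(-321\right)\right) - 144400 = \left(-103950 + \frac{101115}{2} - \frac{103041}{2} + 105930\right) - 144400 = 1017 - 144400 = -143383$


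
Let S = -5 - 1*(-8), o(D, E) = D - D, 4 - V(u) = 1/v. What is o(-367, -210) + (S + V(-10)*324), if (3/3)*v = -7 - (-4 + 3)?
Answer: 1353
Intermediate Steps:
v = -6 (v = -7 - (-4 + 3) = -7 - 1*(-1) = -7 + 1 = -6)
V(u) = 25/6 (V(u) = 4 - 1/(-6) = 4 - 1*(-⅙) = 4 + ⅙ = 25/6)
o(D, E) = 0
S = 3 (S = -5 + 8 = 3)
o(-367, -210) + (S + V(-10)*324) = 0 + (3 + (25/6)*324) = 0 + (3 + 1350) = 0 + 1353 = 1353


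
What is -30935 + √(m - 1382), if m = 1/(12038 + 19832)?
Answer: -30935 + I*√1403693083930/31870 ≈ -30935.0 + 37.175*I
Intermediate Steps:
m = 1/31870 ≈ 3.1377e-5
-30935 + √(m - 1382) = -30935 + √(1/31870 - 1382) = -30935 + √(-44044339/31870) = -30935 + I*√1403693083930/31870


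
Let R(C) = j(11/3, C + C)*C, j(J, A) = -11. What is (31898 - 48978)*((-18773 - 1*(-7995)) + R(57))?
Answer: 194797400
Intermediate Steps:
R(C) = -11*C
(31898 - 48978)*((-18773 - 1*(-7995)) + R(57)) = (31898 - 48978)*((-18773 - 1*(-7995)) - 11*57) = -17080*((-18773 + 7995) - 627) = -17080*(-10778 - 627) = -17080*(-11405) = 194797400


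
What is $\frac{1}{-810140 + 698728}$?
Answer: $- \frac{1}{111412} \approx -8.9757 \cdot 10^{-6}$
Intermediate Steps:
$\frac{1}{-810140 + 698728} = \frac{1}{-111412} = - \frac{1}{111412}$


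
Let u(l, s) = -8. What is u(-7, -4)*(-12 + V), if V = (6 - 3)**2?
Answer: 24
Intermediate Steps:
V = 9 (V = 3**2 = 9)
u(-7, -4)*(-12 + V) = -8*(-12 + 9) = -8*(-3) = 24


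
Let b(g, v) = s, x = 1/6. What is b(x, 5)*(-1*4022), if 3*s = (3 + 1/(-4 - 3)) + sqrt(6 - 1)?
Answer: -80440/21 - 4022*sqrt(5)/3 ≈ -6828.3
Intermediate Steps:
x = 1/6 ≈ 0.16667
s = 20/21 + sqrt(5)/3 (s = ((3 + 1/(-4 - 3)) + sqrt(6 - 1))/3 = ((3 + 1/(-7)) + sqrt(5))/3 = ((3 - 1/7) + sqrt(5))/3 = (20/7 + sqrt(5))/3 = 20/21 + sqrt(5)/3 ≈ 1.6977)
b(g, v) = 20/21 + sqrt(5)/3
b(x, 5)*(-1*4022) = (20/21 + sqrt(5)/3)*(-1*4022) = (20/21 + sqrt(5)/3)*(-4022) = -80440/21 - 4022*sqrt(5)/3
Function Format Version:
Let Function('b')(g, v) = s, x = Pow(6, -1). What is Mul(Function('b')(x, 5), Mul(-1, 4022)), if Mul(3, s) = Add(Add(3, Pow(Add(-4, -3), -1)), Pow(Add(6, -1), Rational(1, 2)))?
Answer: Add(Rational(-80440, 21), Mul(Rational(-4022, 3), Pow(5, Rational(1, 2)))) ≈ -6828.3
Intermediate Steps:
x = Rational(1, 6) ≈ 0.16667
s = Add(Rational(20, 21), Mul(Rational(1, 3), Pow(5, Rational(1, 2)))) (s = Mul(Rational(1, 3), Add(Add(3, Pow(Add(-4, -3), -1)), Pow(Add(6, -1), Rational(1, 2)))) = Mul(Rational(1, 3), Add(Add(3, Pow(-7, -1)), Pow(5, Rational(1, 2)))) = Mul(Rational(1, 3), Add(Add(3, Rational(-1, 7)), Pow(5, Rational(1, 2)))) = Mul(Rational(1, 3), Add(Rational(20, 7), Pow(5, Rational(1, 2)))) = Add(Rational(20, 21), Mul(Rational(1, 3), Pow(5, Rational(1, 2)))) ≈ 1.6977)
Function('b')(g, v) = Add(Rational(20, 21), Mul(Rational(1, 3), Pow(5, Rational(1, 2))))
Mul(Function('b')(x, 5), Mul(-1, 4022)) = Mul(Add(Rational(20, 21), Mul(Rational(1, 3), Pow(5, Rational(1, 2)))), Mul(-1, 4022)) = Mul(Add(Rational(20, 21), Mul(Rational(1, 3), Pow(5, Rational(1, 2)))), -4022) = Add(Rational(-80440, 21), Mul(Rational(-4022, 3), Pow(5, Rational(1, 2))))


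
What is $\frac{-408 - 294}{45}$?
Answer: $- \frac{78}{5} \approx -15.6$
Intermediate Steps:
$\frac{-408 - 294}{45} = \left(-702\right) \frac{1}{45} = - \frac{78}{5}$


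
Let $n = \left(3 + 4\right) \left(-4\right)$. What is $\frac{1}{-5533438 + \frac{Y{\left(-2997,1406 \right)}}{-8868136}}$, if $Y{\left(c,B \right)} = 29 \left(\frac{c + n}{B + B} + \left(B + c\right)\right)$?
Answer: $- \frac{24937198432}{137988441287338623} \approx -1.8072 \cdot 10^{-7}$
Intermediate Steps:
$n = -28$ ($n = 7 \left(-4\right) = -28$)
$Y{\left(c,B \right)} = 29 B + 29 c + \frac{29 \left(-28 + c\right)}{2 B}$ ($Y{\left(c,B \right)} = 29 \left(\frac{c - 28}{B + B} + \left(B + c\right)\right) = 29 \left(\frac{-28 + c}{2 B} + \left(B + c\right)\right) = 29 \left(B + c + \frac{-28 + c}{2 B}\right) = 29 B + 29 c + \frac{29 \left(-28 + c\right)}{2 B}$)
$\frac{1}{-5533438 + \frac{Y{\left(-2997,1406 \right)}}{-8868136}} = \frac{1}{-5533438 + \frac{\frac{29}{2} \cdot \frac{1}{1406} \left(-28 - 2997 + 2 \cdot 1406 \left(1406 - 2997\right)\right)}{-8868136}} = \frac{1}{-5533438 + \frac{29}{2} \cdot \frac{1}{1406} \left(-28 - 2997 + 2 \cdot 1406 \left(-1591\right)\right) \left(- \frac{1}{8868136}\right)} = \frac{1}{-5533438 + \frac{29}{2} \cdot \frac{1}{1406} \left(-28 - 2997 - 4473892\right) \left(- \frac{1}{8868136}\right)} = \frac{1}{-5533438 + \frac{29}{2} \cdot \frac{1}{1406} \left(-4476917\right) \left(- \frac{1}{8868136}\right)} = \frac{1}{-5533438 - - \frac{129830593}{24937198432}} = \frac{1}{-5533438 + \frac{129830593}{24937198432}} = \frac{1}{- \frac{137988441287338623}{24937198432}} = - \frac{24937198432}{137988441287338623}$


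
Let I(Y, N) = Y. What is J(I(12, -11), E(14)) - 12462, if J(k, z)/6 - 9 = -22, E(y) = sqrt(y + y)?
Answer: -12540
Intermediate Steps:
E(y) = sqrt(2)*sqrt(y) (E(y) = sqrt(2*y) = sqrt(2)*sqrt(y))
J(k, z) = -78 (J(k, z) = 54 + 6*(-22) = 54 - 132 = -78)
J(I(12, -11), E(14)) - 12462 = -78 - 12462 = -12540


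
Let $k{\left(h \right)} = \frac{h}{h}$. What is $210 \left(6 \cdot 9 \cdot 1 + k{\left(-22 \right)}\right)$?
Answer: $11550$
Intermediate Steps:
$k{\left(h \right)} = 1$
$210 \left(6 \cdot 9 \cdot 1 + k{\left(-22 \right)}\right) = 210 \left(6 \cdot 9 \cdot 1 + 1\right) = 210 \left(6 \cdot 9 + 1\right) = 210 \left(54 + 1\right) = 210 \cdot 55 = 11550$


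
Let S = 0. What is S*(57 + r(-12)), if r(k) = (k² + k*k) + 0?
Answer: 0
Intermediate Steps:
r(k) = 2*k² (r(k) = (k² + k²) + 0 = 2*k² + 0 = 2*k²)
S*(57 + r(-12)) = 0*(57 + 2*(-12)²) = 0*(57 + 2*144) = 0*(57 + 288) = 0*345 = 0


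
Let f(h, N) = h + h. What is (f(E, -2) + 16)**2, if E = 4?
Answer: 576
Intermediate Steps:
f(h, N) = 2*h
(f(E, -2) + 16)**2 = (2*4 + 16)**2 = (8 + 16)**2 = 24**2 = 576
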